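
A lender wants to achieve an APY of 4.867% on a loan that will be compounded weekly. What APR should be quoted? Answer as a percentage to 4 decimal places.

4.7544%

(1 + r/52)^52 − 1 = 0.04867, so 1 + r/52 = 1.04867^(1/52).
r/52 = 0.000914, so r = 0.047544 = 4.7544%.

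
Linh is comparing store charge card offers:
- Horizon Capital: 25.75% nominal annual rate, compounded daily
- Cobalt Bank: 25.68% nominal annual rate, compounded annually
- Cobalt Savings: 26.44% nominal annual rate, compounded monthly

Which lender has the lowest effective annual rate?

Horizon Capital: (1 + 0.2575/365)^365 − 1 = 29.357%
Cobalt Bank: compounded annually, EAR = 25.680%
Cobalt Savings: (1 + 0.2644/12)^12 − 1 = 29.891%
The lowest effective annual rate is Cobalt Bank at 25.680%.

Cobalt Bank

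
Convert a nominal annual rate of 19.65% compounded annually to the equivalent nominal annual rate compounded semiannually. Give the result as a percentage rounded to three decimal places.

Compounded annually, EAR = nominal = 0.196500.
Solve (1 + r/2)^2 = 1.196500: r/2 = 1.196500^(1/2) − 1 = 0.093846, so r = 0.187693 = 18.769%.

18.769%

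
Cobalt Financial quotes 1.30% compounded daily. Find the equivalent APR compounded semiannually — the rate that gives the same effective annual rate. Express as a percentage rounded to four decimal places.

EAR = (1 + 0.0130/365)^365 − 1 = 0.013085.
Solve (1 + r/2)^2 = 1.013085: r/2 = 1.013085^(1/2) − 1 = 0.006521, so r = 0.013042 = 1.3042%.

1.3042%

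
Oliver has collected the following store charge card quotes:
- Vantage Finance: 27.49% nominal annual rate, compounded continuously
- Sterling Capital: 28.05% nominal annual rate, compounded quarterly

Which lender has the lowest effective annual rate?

Sterling Capital

Vantage Finance: e^0.2749 − 1 = 31.640%
Sterling Capital: (1 + 0.2805/4)^4 − 1 = 31.141%
The lowest effective annual rate is Sterling Capital at 31.141%.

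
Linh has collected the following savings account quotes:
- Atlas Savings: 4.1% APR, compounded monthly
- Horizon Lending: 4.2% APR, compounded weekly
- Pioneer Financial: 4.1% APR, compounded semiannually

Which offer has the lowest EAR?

Atlas Savings: (1 + 0.041/12)^12 − 1 = 4.178%
Horizon Lending: (1 + 0.042/52)^52 − 1 = 4.288%
Pioneer Financial: (1 + 0.041/2)^2 − 1 = 4.142%
The lowest effective annual rate is Pioneer Financial at 4.142%.

Pioneer Financial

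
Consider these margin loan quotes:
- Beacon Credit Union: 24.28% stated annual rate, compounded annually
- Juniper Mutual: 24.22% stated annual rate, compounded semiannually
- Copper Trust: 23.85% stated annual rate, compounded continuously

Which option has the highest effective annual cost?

Beacon Credit Union: compounded annually, EAR = 24.280%
Juniper Mutual: (1 + 0.2422/2)^2 − 1 = 25.687%
Copper Trust: e^0.2385 − 1 = 26.934%
The highest effective annual rate is Copper Trust at 26.934%.

Copper Trust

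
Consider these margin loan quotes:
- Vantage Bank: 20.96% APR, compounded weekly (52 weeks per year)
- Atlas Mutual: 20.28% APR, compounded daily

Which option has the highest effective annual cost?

Vantage Bank: (1 + 0.2096/52)^52 − 1 = 23.267%
Atlas Mutual: (1 + 0.2028/365)^365 − 1 = 22.476%
The highest effective annual rate is Vantage Bank at 23.267%.

Vantage Bank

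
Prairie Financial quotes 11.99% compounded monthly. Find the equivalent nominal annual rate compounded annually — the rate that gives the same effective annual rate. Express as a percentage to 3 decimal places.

EAR = (1 + 0.1199/12)^12 − 1 = 0.126713.
Compounded annually, the equivalent nominal rate is the EAR itself: 12.671%.

12.671%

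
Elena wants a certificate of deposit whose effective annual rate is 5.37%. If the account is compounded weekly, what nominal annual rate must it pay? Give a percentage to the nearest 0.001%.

(1 + r/52)^52 − 1 = 0.0537, so 1 + r/52 = 1.0537^(1/52).
r/52 = 0.001006, so r = 0.052334 = 5.233%.

5.233%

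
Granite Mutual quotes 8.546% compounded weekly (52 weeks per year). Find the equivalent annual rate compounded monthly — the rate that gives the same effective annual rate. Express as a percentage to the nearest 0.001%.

8.569%

EAR = (1 + 0.08546/52)^52 − 1 = 0.089142.
Solve (1 + r/12)^12 = 1.089142: r/12 = 1.089142^(1/12) − 1 = 0.007141, so r = 0.085694 = 8.569%.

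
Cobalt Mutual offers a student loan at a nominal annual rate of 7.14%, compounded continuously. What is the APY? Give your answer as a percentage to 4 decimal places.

With continuous compounding, EAR = e^0.0714 − 1.
e^0.0714 = 1.074011, so EAR = 0.074011 = 7.4011%.

7.4011%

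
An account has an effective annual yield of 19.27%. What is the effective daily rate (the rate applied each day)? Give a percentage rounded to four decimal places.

0.0483%

The per-day rate i satisfies (1 + i)^365 = 1 + 0.1927.
i = 1.1927^(1/365) − 1 = 0.0004829 = 0.0483%.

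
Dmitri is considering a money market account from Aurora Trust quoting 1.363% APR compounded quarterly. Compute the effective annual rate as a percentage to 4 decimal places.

EAR = (1 + 0.01363/4)^4 − 1.
= (1 + 0.003407)^4 − 1 = 1.013700 − 1 = 1.3700%.

1.3700%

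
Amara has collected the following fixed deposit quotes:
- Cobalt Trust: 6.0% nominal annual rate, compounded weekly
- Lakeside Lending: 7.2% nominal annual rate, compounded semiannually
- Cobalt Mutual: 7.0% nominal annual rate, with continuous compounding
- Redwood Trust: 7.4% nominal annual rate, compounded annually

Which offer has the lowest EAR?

Cobalt Trust: (1 + 0.060/52)^52 − 1 = 6.180%
Lakeside Lending: (1 + 0.072/2)^2 − 1 = 7.330%
Cobalt Mutual: e^0.070 − 1 = 7.251%
Redwood Trust: compounded annually, EAR = 7.400%
The lowest effective annual rate is Cobalt Trust at 6.180%.

Cobalt Trust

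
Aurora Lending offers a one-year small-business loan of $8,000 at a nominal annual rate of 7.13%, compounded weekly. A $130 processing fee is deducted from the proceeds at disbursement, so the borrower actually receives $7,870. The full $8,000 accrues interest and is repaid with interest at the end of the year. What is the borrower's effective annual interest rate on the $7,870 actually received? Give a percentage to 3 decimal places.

9.159%

Amount owed after one year: 8,000 × (1 + 0.0713/52)^52 = 8,000 × 1.073851 = $8,590.81.
Effective rate on net proceeds: 8,590.81 / 7,870 − 1 = 0.091589 = 9.159%.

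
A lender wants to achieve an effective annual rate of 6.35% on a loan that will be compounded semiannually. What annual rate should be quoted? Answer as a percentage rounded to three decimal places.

(1 + r/2)^2 − 1 = 0.0635, so 1 + r/2 = 1.0635^(1/2).
r/2 = 0.031261, so r = 0.062523 = 6.252%.

6.252%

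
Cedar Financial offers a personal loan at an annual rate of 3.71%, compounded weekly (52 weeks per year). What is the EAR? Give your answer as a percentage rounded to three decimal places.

3.778%

EAR = (1 + 0.0371/52)^52 − 1.
= (1 + 0.000713)^52 − 1 = 1.037783 − 1 = 3.778%.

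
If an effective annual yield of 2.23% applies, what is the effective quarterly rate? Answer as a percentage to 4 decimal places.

The per-quarter rate i satisfies (1 + i)^4 = 1 + 0.0223.
i = 1.0223^(1/4) − 1 = 0.0055290 = 0.5529%.

0.5529%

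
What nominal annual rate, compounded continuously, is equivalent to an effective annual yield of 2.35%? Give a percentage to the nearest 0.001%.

2.323%

Continuous: nominal r satisfies e^r − 1 = 0.0235.
r = ln(1 + 0.0235) = ln(1.0235) = 0.023228 = 2.323%.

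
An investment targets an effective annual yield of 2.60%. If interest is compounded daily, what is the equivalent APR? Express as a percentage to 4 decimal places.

(1 + r/365)^365 − 1 = 0.0260, so 1 + r/365 = 1.0260^(1/365).
r/365 = 0.000070, so r = 0.025669 = 2.5669%.

2.5669%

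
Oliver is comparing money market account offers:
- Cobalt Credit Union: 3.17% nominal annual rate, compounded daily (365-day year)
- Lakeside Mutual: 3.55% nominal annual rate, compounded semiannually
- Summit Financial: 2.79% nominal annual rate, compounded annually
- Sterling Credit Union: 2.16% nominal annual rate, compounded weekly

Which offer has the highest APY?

Lakeside Mutual

Cobalt Credit Union: (1 + 0.0317/365)^365 − 1 = 3.221%
Lakeside Mutual: (1 + 0.0355/2)^2 − 1 = 3.582%
Summit Financial: compounded annually, EAR = 2.790%
Sterling Credit Union: (1 + 0.0216/52)^52 − 1 = 2.183%
The highest effective annual rate is Lakeside Mutual at 3.582%.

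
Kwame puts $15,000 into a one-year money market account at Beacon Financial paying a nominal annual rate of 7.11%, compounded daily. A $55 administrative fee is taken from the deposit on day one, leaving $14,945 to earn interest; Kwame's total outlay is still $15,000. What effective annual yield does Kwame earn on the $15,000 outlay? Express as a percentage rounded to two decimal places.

Value after one year: 14,945 × (1 + 0.0711/365)^365 = 14,945 × 1.073681 = $16,046.16.
Effective yield on the $15,000 outlay: 16,046.16 / 15,000 − 1 = 0.069744 = 6.97%.

6.97%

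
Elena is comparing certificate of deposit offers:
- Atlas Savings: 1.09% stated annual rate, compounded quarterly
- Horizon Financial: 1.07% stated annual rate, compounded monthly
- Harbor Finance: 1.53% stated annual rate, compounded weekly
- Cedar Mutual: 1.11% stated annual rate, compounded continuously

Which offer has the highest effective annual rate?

Harbor Finance

Atlas Savings: (1 + 0.0109/4)^4 − 1 = 1.094%
Horizon Financial: (1 + 0.0107/12)^12 − 1 = 1.075%
Harbor Finance: (1 + 0.0153/52)^52 − 1 = 1.542%
Cedar Mutual: e^0.0111 − 1 = 1.116%
The highest effective annual rate is Harbor Finance at 1.542%.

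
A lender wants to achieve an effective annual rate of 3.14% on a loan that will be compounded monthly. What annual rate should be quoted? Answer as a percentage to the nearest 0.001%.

(1 + r/12)^12 − 1 = 0.0314, so 1 + r/12 = 1.0314^(1/12).
r/12 = 0.002580, so r = 0.030957 = 3.096%.

3.096%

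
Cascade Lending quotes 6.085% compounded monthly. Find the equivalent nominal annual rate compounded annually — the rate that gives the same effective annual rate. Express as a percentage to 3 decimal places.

6.258%

EAR = (1 + 0.06085/12)^12 − 1 = 0.062576.
Compounded annually, the equivalent nominal rate is the EAR itself: 6.258%.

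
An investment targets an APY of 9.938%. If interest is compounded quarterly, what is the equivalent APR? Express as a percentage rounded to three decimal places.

(1 + r/4)^4 − 1 = 0.09938, so 1 + r/4 = 1.09938^(1/4).
r/4 = 0.023969, so r = 0.095877 = 9.588%.

9.588%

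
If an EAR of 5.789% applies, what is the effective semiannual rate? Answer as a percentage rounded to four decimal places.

2.8538%

The per-half-year rate i satisfies (1 + i)^2 = 1 + 0.05789.
i = 1.05789^(1/2) − 1 = 0.0285378 = 2.8538%.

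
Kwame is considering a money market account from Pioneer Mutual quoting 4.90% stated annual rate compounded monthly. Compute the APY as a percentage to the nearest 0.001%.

5.012%

EAR = (1 + 0.0490/12)^12 − 1.
= (1 + 0.004083)^12 − 1 = 1.050116 − 1 = 5.012%.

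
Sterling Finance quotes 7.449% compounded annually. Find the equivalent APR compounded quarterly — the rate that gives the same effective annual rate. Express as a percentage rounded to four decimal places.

Compounded annually, EAR = nominal = 0.074490.
Solve (1 + r/4)^4 = 1.074490: r/4 = 1.074490^(1/4) − 1 = 0.018124, so r = 0.072495 = 7.2495%.

7.2495%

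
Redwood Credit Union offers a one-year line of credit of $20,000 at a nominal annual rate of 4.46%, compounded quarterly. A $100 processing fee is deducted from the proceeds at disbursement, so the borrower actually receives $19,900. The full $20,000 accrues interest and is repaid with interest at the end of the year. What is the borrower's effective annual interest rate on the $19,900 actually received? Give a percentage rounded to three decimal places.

Amount owed after one year: 20,000 × (1 + 0.0446/4)^4 = 20,000 × 1.045351 = $20,907.03.
Effective rate on net proceeds: 20,907.03 / 19,900 − 1 = 0.050605 = 5.060%.

5.060%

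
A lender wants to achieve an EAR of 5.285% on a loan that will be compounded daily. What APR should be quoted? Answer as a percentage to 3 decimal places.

5.150%

(1 + r/365)^365 − 1 = 0.05285, so 1 + r/365 = 1.05285^(1/365).
r/365 = 0.000141, so r = 0.051504 = 5.150%.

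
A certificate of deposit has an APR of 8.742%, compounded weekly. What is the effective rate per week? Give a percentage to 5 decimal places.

0.16812%

With a nominal annual rate compounded weekly, the periodic rate is the nominal rate divided by 52.
i = 0.08742 / 52 = 0.0016812 = 0.16812%.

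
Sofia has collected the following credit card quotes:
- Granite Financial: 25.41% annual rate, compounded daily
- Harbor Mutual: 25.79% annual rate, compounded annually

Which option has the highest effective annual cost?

Granite Financial

Granite Financial: (1 + 0.2541/365)^365 − 1 = 28.919%
Harbor Mutual: compounded annually, EAR = 25.790%
The highest effective annual rate is Granite Financial at 28.919%.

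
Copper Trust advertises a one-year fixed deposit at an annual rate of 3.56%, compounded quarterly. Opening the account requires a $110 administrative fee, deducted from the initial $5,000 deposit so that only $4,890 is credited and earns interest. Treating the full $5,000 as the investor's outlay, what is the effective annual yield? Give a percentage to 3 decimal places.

1.328%

Value after one year: 4,890 × (1 + 0.0356/4)^4 = 4,890 × 1.036078 = $5,066.42.
Effective yield on the $5,000 outlay: 5,066.42 / 5,000 − 1 = 0.013284 = 1.328%.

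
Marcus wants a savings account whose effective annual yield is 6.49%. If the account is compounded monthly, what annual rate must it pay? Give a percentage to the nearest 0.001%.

6.305%

(1 + r/12)^12 − 1 = 0.0649, so 1 + r/12 = 1.0649^(1/12).
r/12 = 0.005254, so r = 0.063046 = 6.305%.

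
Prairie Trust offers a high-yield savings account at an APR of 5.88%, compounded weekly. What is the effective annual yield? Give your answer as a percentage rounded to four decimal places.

EAR = (1 + 0.0588/52)^52 − 1.
= (1 + 0.001131)^52 − 1 = 1.060528 − 1 = 6.0528%.

6.0528%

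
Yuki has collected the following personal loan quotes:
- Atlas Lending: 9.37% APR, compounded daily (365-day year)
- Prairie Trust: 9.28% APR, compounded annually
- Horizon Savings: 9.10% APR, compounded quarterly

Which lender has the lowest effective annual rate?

Atlas Lending: (1 + 0.0937/365)^365 − 1 = 9.822%
Prairie Trust: compounded annually, EAR = 9.280%
Horizon Savings: (1 + 0.0910/4)^4 − 1 = 9.415%
The lowest effective annual rate is Prairie Trust at 9.280%.

Prairie Trust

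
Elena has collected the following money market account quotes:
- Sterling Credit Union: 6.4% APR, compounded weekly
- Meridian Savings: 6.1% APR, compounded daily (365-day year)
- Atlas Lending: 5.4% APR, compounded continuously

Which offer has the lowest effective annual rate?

Sterling Credit Union: (1 + 0.064/52)^52 − 1 = 6.605%
Meridian Savings: (1 + 0.061/365)^365 − 1 = 6.289%
Atlas Lending: e^0.054 − 1 = 5.548%
The lowest effective annual rate is Atlas Lending at 5.548%.

Atlas Lending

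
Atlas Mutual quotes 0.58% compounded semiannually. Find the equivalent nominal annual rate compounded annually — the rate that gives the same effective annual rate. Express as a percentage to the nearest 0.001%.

EAR = (1 + 0.0058/2)^2 − 1 = 0.005808.
Compounded annually, the equivalent nominal rate is the EAR itself: 0.581%.

0.581%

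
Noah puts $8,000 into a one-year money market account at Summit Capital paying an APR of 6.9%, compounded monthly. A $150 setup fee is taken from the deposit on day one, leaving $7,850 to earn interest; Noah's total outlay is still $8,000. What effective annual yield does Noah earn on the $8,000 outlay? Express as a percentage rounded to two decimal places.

5.11%

Value after one year: 7,850 × (1 + 0.069/12)^12 = 7,850 × 1.071224 = $8,409.11.
Effective yield on the $8,000 outlay: 8,409.11 / 8,000 − 1 = 0.051139 = 5.11%.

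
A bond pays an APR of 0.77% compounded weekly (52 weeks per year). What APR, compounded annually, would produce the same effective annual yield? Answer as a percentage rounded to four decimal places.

EAR = (1 + 0.0077/52)^52 − 1 = 0.007729.
Compounded annually, the equivalent nominal rate is the EAR itself: 0.7729%.

0.7729%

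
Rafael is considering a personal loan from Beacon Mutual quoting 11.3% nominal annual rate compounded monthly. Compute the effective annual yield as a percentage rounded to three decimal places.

EAR = (1 + 0.113/12)^12 − 1.
= (1 + 0.009417)^12 − 1 = 1.119040 − 1 = 11.904%.

11.904%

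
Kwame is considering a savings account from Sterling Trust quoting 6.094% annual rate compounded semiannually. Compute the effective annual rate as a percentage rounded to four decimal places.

6.1868%

EAR = (1 + 0.06094/2)^2 − 1.
= 1.061868 − 1 = 6.1868%.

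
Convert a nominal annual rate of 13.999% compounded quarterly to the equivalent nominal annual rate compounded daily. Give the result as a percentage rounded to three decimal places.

EAR = (1 + 0.13999/4)^4 − 1 = 0.147512.
Solve (1 + r/365)^365 = 1.147512: r/365 = 1.147512^(1/365) − 1 = 0.000377, so r = 0.137622 = 13.762%.

13.762%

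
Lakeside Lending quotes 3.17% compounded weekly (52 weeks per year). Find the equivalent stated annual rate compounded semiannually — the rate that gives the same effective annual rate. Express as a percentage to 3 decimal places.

3.194%

EAR = (1 + 0.0317/52)^52 − 1 = 0.032198.
Solve (1 + r/2)^2 = 1.032198: r/2 = 1.032198^(1/2) − 1 = 0.015971, so r = 0.031943 = 3.194%.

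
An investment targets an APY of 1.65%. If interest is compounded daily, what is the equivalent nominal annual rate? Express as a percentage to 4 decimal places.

1.6366%

(1 + r/365)^365 − 1 = 0.0165, so 1 + r/365 = 1.0165^(1/365).
r/365 = 0.000045, so r = 0.016366 = 1.6366%.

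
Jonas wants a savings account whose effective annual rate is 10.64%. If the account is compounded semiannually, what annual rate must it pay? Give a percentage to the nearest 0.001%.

(1 + r/2)^2 − 1 = 0.1064, so 1 + r/2 = 1.1064^(1/2).
r/2 = 0.051856, so r = 0.103711 = 10.371%.

10.371%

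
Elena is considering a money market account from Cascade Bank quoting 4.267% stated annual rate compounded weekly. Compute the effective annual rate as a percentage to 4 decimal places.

EAR = (1 + 0.04267/52)^52 − 1.
= 1.043575 − 1 = 4.3575%.

4.3575%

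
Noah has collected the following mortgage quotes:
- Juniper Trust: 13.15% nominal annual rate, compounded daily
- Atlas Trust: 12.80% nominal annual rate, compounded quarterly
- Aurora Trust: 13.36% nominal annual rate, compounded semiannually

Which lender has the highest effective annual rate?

Juniper Trust

Juniper Trust: (1 + 0.1315/365)^365 − 1 = 14.051%
Atlas Trust: (1 + 0.1280/4)^4 − 1 = 13.428%
Aurora Trust: (1 + 0.1336/2)^2 − 1 = 13.806%
The highest effective annual rate is Juniper Trust at 14.051%.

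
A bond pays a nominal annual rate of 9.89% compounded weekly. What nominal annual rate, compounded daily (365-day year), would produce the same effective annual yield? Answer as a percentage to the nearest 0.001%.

9.882%

EAR = (1 + 0.0989/52)^52 − 1 = 0.103852.
Solve (1 + r/365)^365 = 1.103852: r/365 = 1.103852^(1/365) − 1 = 0.000271, so r = 0.098819 = 9.882%.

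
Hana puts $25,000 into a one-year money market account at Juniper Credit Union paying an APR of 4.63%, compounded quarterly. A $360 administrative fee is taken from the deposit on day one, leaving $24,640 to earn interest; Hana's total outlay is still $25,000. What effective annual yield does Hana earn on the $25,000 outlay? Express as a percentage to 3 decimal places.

Value after one year: 24,640 × (1 + 0.0463/4)^4 = 24,640 × 1.047110 = $25,800.79.
Effective yield on the $25,000 outlay: 25,800.79 / 25,000 − 1 = 0.032032 = 3.203%.

3.203%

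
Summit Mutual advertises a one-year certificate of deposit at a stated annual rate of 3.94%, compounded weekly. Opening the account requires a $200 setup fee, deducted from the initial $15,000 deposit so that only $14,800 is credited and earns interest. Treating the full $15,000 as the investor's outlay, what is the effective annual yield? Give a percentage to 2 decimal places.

2.63%

Value after one year: 14,800 × (1 + 0.0394/52)^52 = 14,800 × 1.040171 = $15,394.53.
Effective yield on the $15,000 outlay: 15,394.53 / 15,000 − 1 = 0.026302 = 2.63%.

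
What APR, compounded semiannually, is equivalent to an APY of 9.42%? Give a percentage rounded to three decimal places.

(1 + r/2)^2 − 1 = 0.0942, so 1 + r/2 = 1.0942^(1/2).
r/2 = 0.046040, so r = 0.092080 = 9.208%.

9.208%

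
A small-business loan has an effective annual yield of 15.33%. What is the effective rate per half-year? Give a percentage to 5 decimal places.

7.39181%

The per-half-year rate i satisfies (1 + i)^2 = 1 + 0.1533.
i = 1.1533^(1/2) − 1 = 0.0739181 = 7.39181%.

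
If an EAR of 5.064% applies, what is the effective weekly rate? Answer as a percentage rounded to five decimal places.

The per-week rate i satisfies (1 + i)^52 = 1 + 0.05064.
i = 1.05064^(1/52) − 1 = 0.0009504 = 0.09504%.

0.09504%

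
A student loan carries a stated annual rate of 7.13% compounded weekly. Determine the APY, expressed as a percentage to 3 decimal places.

7.385%

EAR = (1 + 0.0713/52)^52 − 1.
= (1 + 0.001371)^52 − 1 = 1.073851 − 1 = 7.385%.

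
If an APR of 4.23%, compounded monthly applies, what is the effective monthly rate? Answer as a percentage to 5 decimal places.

With a nominal annual rate compounded monthly, the periodic rate is the nominal rate divided by 12.
i = 0.0423 / 12 = 0.0035250 = 0.35250%.

0.35250%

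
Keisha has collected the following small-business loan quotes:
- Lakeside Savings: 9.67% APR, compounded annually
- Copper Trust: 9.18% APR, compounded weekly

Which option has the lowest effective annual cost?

Lakeside Savings: compounded annually, EAR = 9.670%
Copper Trust: (1 + 0.0918/52)^52 − 1 = 9.606%
The lowest effective annual rate is Copper Trust at 9.606%.

Copper Trust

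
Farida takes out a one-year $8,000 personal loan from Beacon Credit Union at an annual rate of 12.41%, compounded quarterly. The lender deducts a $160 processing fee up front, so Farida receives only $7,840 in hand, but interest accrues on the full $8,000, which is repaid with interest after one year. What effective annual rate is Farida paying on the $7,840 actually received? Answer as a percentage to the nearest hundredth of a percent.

15.31%

Amount owed after one year: 8,000 × (1 + 0.1241/4)^4 = 8,000 × 1.129996 = $9,039.97.
Effective rate on net proceeds: 9,039.97 / 7,840 − 1 = 0.153057 = 15.31%.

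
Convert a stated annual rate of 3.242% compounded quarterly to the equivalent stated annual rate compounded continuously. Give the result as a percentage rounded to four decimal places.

3.2289%

EAR = (1 + 0.03242/4)^4 − 1 = 0.032816.
Equivalent continuous rate: r = ln(1 + 0.032816) = 0.032289 = 3.2289%.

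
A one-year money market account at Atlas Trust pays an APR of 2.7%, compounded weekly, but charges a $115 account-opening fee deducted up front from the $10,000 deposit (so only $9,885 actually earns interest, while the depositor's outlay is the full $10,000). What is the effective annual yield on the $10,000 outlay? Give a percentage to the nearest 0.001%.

1.555%

Value after one year: 9,885 × (1 + 0.027/52)^52 = 9,885 × 1.027361 = $10,155.46.
Effective yield on the $10,000 outlay: 10,155.46 / 10,000 − 1 = 0.015546 = 1.555%.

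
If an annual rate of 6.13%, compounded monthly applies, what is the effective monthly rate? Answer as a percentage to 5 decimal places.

0.51083%

With a nominal annual rate compounded monthly, the periodic rate is the nominal rate divided by 12.
i = 0.0613 / 12 = 0.0051083 = 0.51083%.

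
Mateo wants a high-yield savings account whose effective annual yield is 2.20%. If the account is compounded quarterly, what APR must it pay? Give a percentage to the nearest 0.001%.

(1 + r/4)^4 − 1 = 0.0220, so 1 + r/4 = 1.0220^(1/4).
r/4 = 0.005455, so r = 0.021821 = 2.182%.

2.182%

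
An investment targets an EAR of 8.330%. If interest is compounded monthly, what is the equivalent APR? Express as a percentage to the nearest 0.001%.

8.028%

(1 + r/12)^12 − 1 = 0.08330, so 1 + r/12 = 1.08330^(1/12).
r/12 = 0.006690, so r = 0.080279 = 8.028%.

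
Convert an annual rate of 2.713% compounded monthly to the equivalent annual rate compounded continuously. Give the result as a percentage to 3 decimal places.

2.710%

EAR = (1 + 0.02713/12)^12 − 1 = 0.027470.
Equivalent continuous rate: r = ln(1 + 0.027470) = 0.027099 = 2.710%.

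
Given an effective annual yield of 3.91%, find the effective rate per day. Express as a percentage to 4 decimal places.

The per-day rate i satisfies (1 + i)^365 = 1 + 0.0391.
i = 1.0391^(1/365) − 1 = 0.0001051 = 0.0105%.

0.0105%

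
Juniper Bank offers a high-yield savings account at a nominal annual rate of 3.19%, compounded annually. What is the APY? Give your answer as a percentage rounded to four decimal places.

Annual compounding means the effective rate equals the nominal rate: 3.1900%.

3.1900%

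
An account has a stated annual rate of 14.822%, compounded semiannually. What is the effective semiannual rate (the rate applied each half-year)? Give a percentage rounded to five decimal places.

7.41100%

With a nominal annual rate compounded semiannually, the periodic rate is the nominal rate divided by 2.
i = 0.14822 / 2 = 0.0741100 = 7.41100%.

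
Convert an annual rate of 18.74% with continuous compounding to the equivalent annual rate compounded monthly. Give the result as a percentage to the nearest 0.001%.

18.887%

EAR under continuous compounding: e^0.1874 − 1 = 0.206110.
Solve (1 + r/12)^12 = 1.206110: r/12 = 1.206110^(1/12) − 1 = 0.015739, so r = 0.188871 = 18.887%.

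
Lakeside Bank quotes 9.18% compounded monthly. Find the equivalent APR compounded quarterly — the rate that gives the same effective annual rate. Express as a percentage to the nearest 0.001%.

9.250%

EAR = (1 + 0.0918/12)^12 − 1 = 0.095763.
Solve (1 + r/4)^4 = 1.095763: r/4 = 1.095763^(1/4) − 1 = 0.023126, so r = 0.092504 = 9.250%.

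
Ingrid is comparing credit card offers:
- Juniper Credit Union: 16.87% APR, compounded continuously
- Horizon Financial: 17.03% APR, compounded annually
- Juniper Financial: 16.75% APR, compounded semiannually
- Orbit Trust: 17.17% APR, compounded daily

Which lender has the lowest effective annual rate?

Horizon Financial

Juniper Credit Union: e^0.1687 − 1 = 18.376%
Horizon Financial: compounded annually, EAR = 17.030%
Juniper Financial: (1 + 0.1675/2)^2 − 1 = 17.451%
Orbit Trust: (1 + 0.1717/365)^365 − 1 = 18.727%
The lowest effective annual rate is Horizon Financial at 17.030%.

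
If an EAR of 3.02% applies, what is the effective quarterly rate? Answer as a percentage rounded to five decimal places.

0.74660%

The per-quarter rate i satisfies (1 + i)^4 = 1 + 0.0302.
i = 1.0302^(1/4) − 1 = 0.0074660 = 0.74660%.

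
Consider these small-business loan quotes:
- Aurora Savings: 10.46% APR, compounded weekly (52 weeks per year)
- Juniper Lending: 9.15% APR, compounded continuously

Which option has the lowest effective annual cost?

Aurora Savings: (1 + 0.1046/52)^52 − 1 = 11.015%
Juniper Lending: e^0.0915 − 1 = 9.582%
The lowest effective annual rate is Juniper Lending at 9.582%.

Juniper Lending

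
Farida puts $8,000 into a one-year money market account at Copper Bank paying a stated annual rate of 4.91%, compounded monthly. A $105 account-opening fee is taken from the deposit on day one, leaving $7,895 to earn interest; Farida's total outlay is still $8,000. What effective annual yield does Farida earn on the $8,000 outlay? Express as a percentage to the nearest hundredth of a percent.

Value after one year: 7,895 × (1 + 0.0491/12)^12 = 7,895 × 1.050220 = $8,291.49.
Effective yield on the $8,000 outlay: 8,291.49 / 8,000 − 1 = 0.036436 = 3.64%.

3.64%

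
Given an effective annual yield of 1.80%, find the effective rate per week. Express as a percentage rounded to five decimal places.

The per-week rate i satisfies (1 + i)^52 = 1 + 0.0180.
i = 1.0180^(1/52) − 1 = 0.0003431 = 0.03431%.

0.03431%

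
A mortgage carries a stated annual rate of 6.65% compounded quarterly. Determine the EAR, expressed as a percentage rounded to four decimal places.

6.8177%

EAR = (1 + 0.0665/4)^4 − 1.
= 1.068177 − 1 = 6.8177%.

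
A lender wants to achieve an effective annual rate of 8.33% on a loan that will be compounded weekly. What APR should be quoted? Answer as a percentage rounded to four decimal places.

(1 + r/52)^52 − 1 = 0.0833, so 1 + r/52 = 1.0833^(1/52).
r/52 = 0.001540, so r = 0.080074 = 8.0074%.

8.0074%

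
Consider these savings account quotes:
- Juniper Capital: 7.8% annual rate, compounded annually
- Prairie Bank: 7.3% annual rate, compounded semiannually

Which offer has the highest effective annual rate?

Juniper Capital: compounded annually, EAR = 7.800%
Prairie Bank: (1 + 0.073/2)^2 − 1 = 7.433%
The highest effective annual rate is Juniper Capital at 7.800%.

Juniper Capital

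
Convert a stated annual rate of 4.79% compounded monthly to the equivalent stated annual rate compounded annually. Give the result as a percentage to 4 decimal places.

EAR = (1 + 0.0479/12)^12 − 1 = 0.048966.
Compounded annually, the equivalent nominal rate is the EAR itself: 4.8966%.

4.8966%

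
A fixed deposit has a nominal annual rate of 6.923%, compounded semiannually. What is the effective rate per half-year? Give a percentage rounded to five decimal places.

3.46150%

With a nominal annual rate compounded semiannually, the periodic rate is the nominal rate divided by 2.
i = 0.06923 / 2 = 0.0346150 = 3.46150%.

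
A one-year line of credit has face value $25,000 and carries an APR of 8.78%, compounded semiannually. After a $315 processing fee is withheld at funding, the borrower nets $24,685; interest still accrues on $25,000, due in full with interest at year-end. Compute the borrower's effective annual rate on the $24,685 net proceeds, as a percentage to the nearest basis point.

10.36%

Amount owed after one year: 25,000 × (1 + 0.0878/2)^2 = 25,000 × 1.089727 = $27,243.18.
Effective rate on net proceeds: 27,243.18 / 24,685 − 1 = 0.103633 = 10.36%.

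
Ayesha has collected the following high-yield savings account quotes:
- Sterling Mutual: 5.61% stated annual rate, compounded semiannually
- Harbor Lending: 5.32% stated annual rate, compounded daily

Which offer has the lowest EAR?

Sterling Mutual: (1 + 0.0561/2)^2 − 1 = 5.689%
Harbor Lending: (1 + 0.0532/365)^365 − 1 = 5.464%
The lowest effective annual rate is Harbor Lending at 5.464%.

Harbor Lending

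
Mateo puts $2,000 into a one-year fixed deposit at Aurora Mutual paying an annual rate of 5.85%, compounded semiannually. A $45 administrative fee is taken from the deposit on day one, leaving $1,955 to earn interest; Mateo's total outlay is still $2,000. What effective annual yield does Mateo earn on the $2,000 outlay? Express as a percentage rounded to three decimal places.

3.552%

Value after one year: 1,955 × (1 + 0.0585/2)^2 = 1,955 × 1.059356 = $2,071.04.
Effective yield on the $2,000 outlay: 2,071.04 / 2,000 − 1 = 0.035520 = 3.552%.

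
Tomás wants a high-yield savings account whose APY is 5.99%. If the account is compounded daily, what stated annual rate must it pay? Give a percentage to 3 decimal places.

5.818%

(1 + r/365)^365 − 1 = 0.0599, so 1 + r/365 = 1.0599^(1/365).
r/365 = 0.000159, so r = 0.058179 = 5.818%.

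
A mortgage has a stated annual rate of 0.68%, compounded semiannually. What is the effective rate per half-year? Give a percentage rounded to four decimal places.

With a nominal annual rate compounded semiannually, the periodic rate is the nominal rate divided by 2.
i = 0.0068 / 2 = 0.0034000 = 0.3400%.

0.3400%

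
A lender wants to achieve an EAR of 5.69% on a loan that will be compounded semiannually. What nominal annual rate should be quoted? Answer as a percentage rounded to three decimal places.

5.611%

(1 + r/2)^2 − 1 = 0.0569, so 1 + r/2 = 1.0569^(1/2).
r/2 = 0.028056, so r = 0.056113 = 5.611%.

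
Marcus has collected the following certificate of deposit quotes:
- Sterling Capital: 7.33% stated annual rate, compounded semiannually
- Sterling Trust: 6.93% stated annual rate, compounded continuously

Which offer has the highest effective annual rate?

Sterling Capital

Sterling Capital: (1 + 0.0733/2)^2 − 1 = 7.464%
Sterling Trust: e^0.0693 − 1 = 7.176%
The highest effective annual rate is Sterling Capital at 7.464%.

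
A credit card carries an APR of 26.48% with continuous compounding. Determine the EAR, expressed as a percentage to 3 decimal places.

With continuous compounding, EAR = e^0.2648 − 1.
e^0.2648 = 1.303170, so EAR = 0.303170 = 30.317%.

30.317%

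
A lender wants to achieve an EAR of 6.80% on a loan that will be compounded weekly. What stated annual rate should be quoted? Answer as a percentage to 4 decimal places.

(1 + r/52)^52 − 1 = 0.0680, so 1 + r/52 = 1.0680^(1/52).
r/52 = 0.001266, so r = 0.065829 = 6.5829%.

6.5829%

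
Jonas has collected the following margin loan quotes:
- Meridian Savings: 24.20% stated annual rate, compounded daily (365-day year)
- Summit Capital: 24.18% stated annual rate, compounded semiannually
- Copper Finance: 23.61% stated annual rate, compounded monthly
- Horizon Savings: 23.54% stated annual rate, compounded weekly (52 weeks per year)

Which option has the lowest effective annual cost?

Meridian Savings: (1 + 0.2420/365)^365 − 1 = 27.369%
Summit Capital: (1 + 0.2418/2)^2 − 1 = 25.642%
Copper Finance: (1 + 0.2361/12)^12 − 1 = 26.340%
Horizon Savings: (1 + 0.2354/52)^52 − 1 = 26.474%
The lowest effective annual rate is Summit Capital at 25.642%.

Summit Capital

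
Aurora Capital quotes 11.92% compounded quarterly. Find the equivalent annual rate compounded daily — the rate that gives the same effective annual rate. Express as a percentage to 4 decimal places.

11.7477%

EAR = (1 + 0.1192/4)^4 − 1 = 0.124635.
Solve (1 + r/365)^365 = 1.124635: r/365 = 1.124635^(1/365) − 1 = 0.000322, so r = 0.117477 = 11.7477%.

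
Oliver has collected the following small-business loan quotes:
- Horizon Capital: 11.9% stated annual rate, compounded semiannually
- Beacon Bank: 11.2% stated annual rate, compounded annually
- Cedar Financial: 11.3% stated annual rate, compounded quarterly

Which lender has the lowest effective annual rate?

Horizon Capital: (1 + 0.119/2)^2 − 1 = 12.254%
Beacon Bank: compounded annually, EAR = 11.200%
Cedar Financial: (1 + 0.113/4)^4 − 1 = 11.788%
The lowest effective annual rate is Beacon Bank at 11.200%.

Beacon Bank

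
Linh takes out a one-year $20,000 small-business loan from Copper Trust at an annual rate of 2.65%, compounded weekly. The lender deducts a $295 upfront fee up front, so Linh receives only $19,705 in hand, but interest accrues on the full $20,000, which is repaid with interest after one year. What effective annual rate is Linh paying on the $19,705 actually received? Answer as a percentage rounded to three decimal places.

4.222%

Amount owed after one year: 20,000 × (1 + 0.0265/52)^52 = 20,000 × 1.026847 = $20,536.95.
Effective rate on net proceeds: 20,536.95 / 19,705 − 1 = 0.042220 = 4.222%.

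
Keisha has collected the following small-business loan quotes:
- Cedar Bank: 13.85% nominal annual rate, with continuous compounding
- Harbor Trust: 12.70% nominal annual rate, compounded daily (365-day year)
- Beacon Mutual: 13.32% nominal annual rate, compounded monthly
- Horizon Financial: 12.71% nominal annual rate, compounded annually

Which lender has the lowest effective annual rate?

Cedar Bank: e^0.1385 − 1 = 14.855%
Harbor Trust: (1 + 0.1270/365)^365 − 1 = 13.539%
Beacon Mutual: (1 + 0.1332/12)^12 − 1 = 14.164%
Horizon Financial: compounded annually, EAR = 12.710%
The lowest effective annual rate is Horizon Financial at 12.710%.

Horizon Financial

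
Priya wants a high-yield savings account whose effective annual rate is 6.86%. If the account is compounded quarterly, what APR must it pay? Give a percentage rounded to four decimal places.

(1 + r/4)^4 − 1 = 0.0686, so 1 + r/4 = 1.0686^(1/4).
r/4 = 0.016726, so r = 0.066903 = 6.6903%.

6.6903%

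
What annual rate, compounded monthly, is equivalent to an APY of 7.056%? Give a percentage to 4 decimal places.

6.8376%

(1 + r/12)^12 − 1 = 0.07056, so 1 + r/12 = 1.07056^(1/12).
r/12 = 0.005698, so r = 0.068376 = 6.8376%.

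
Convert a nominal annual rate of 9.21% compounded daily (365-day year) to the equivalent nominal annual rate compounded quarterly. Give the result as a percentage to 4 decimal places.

9.3157%

EAR = (1 + 0.0921/365)^365 − 1 = 0.096462.
Solve (1 + r/4)^4 = 1.096462: r/4 = 1.096462^(1/4) − 1 = 0.023289, so r = 0.093157 = 9.3157%.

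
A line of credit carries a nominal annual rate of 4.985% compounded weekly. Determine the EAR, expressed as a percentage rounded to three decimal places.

5.109%

EAR = (1 + 0.04985/52)^52 − 1.
= (1 + 0.000959)^52 − 1 = 1.051088 − 1 = 5.109%.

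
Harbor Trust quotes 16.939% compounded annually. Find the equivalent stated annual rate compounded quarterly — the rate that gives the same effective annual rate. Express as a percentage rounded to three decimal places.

15.958%

Compounded annually, EAR = nominal = 0.169390.
Solve (1 + r/4)^4 = 1.169390: r/4 = 1.169390^(1/4) − 1 = 0.039896, so r = 0.159583 = 15.958%.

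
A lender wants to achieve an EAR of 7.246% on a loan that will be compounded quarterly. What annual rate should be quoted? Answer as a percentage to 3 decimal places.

(1 + r/4)^4 − 1 = 0.07246, so 1 + r/4 = 1.07246^(1/4).
r/4 = 0.017643, so r = 0.070570 = 7.057%.

7.057%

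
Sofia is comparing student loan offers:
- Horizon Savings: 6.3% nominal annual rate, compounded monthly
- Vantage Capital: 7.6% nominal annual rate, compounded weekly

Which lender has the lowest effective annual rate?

Horizon Savings

Horizon Savings: (1 + 0.063/12)^12 − 1 = 6.485%
Vantage Capital: (1 + 0.076/52)^52 − 1 = 7.890%
The lowest effective annual rate is Horizon Savings at 6.485%.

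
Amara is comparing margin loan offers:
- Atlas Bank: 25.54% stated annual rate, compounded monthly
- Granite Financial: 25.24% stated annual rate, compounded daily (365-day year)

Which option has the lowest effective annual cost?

Granite Financial

Atlas Bank: (1 + 0.2554/12)^12 − 1 = 28.752%
Granite Financial: (1 + 0.2524/365)^365 − 1 = 28.700%
The lowest effective annual rate is Granite Financial at 28.700%.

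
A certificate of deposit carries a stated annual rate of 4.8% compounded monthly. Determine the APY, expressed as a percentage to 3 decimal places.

4.907%

EAR = (1 + 0.048/12)^12 − 1.
= (1 + 0.004000)^12 − 1 = 1.049070 − 1 = 4.907%.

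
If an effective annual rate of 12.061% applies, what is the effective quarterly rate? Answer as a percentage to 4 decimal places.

The per-quarter rate i satisfies (1 + i)^4 = 1 + 0.12061.
i = 1.12061^(1/4) − 1 = 0.0288774 = 2.8877%.

2.8877%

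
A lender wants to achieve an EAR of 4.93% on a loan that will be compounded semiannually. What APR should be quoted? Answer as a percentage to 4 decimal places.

4.8707%

(1 + r/2)^2 − 1 = 0.0493, so 1 + r/2 = 1.0493^(1/2).
r/2 = 0.024353, so r = 0.048707 = 4.8707%.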